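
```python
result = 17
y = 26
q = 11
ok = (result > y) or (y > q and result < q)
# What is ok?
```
Trace:
  result=17
  result=17, y=26
  result=17, y=26, q=11
  result=17, y=26, q=11, ok=False

Final answer: False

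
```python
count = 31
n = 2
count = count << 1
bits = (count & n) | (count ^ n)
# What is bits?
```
Trace:
  count=31
  count=31, n=2
  count=62, n=2
  count=62, n=2, bits=62

Final answer: 62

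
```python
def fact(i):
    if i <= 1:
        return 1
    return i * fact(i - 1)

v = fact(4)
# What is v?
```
Call trace:
fact(i=4)
  fact(i=3)
    fact(i=2)
      fact(i=1)
      -> return 1
    -> return 2
  -> return 6
-> return 24

Final answer: 24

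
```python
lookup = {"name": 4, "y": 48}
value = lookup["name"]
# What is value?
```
Trace:
  lookup={'name': 4, 'y': 48}
  lookup={'name': 4, 'y': 48}, value=4

Final answer: 4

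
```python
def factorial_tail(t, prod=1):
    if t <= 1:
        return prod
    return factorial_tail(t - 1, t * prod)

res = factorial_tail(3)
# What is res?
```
Call trace:
factorial_tail(t=3, prod=1)
  factorial_tail(t=2, prod=3)
    factorial_tail(t=1, prod=6)
    -> return 6
  -> return 6
-> return 6

Final answer: 6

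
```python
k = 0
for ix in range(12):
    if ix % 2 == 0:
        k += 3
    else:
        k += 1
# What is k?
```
Trace:
  k=0
  k=3, ix=0
  k=4, ix=1
  k=7, ix=2
  k=8, ix=3
  k=11, ix=4
  k=12, ix=5
  k=15, ix=6
  k=16, ix=7
  k=19, ix=8
  k=20, ix=9
  k=23, ix=10
  k=24, ix=11

Final answer: 24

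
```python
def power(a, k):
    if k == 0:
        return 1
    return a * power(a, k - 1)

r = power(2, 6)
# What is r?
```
Call trace:
power(a=2, k=6)
  power(a=2, k=5)
    power(a=2, k=4)
      power(a=2, k=3)
        power(a=2, k=2)
          power(a=2, k=1)
            power(a=2, k=0)
            -> return 1
          -> return 2
        -> return 4
      -> return 8
    -> return 16
  -> return 32
-> return 64

Final answer: 64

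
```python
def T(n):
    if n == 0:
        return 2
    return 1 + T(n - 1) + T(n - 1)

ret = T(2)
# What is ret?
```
Call trace (a repeated sub-call is expanded the first time; later identical calls just restate its return value):
T(n=2)
  T(n=1)
    T(n=0)
    -> return 2
    T(n=0)
    -> return 2
  -> return 5
  T(n=1) -> return 5  (same call as traced above)
-> return 11

Final answer: 11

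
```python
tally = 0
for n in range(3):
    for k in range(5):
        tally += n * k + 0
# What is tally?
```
Trace:
  tally=0
  tally=0, n=0, k=0
  tally=0, n=0, k=1
  tally=0, n=0, k=2
  tally=0, n=0, k=3
  tally=0, n=0, k=4
  tally=0, n=1, k=0
  tally=1, n=1, k=1
  tally=3, n=1, k=2
  tally=6, n=1, k=3
  tally=10, n=1, k=4
  tally=10, n=2, k=0
  tally=12, n=2, k=1
  tally=16, n=2, k=2
  tally=22, n=2, k=3
  tally=30, n=2, k=4

Final answer: 30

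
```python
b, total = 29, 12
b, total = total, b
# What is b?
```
Trace:
  b=29, total=12
  b=12, total=29

Final answer: 12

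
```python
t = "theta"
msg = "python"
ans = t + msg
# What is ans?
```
Trace:
  t='theta'
  t='theta', msg='python'
  t='theta', msg='python', ans='thetapython'

Final answer: 'thetapython'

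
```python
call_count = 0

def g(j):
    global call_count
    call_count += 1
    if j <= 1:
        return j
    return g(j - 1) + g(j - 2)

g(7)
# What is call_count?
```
Call trace (a repeated sub-call is expanded the first time; later identical calls just restate its return value):
g(j=7)
  g(j=6)
    g(j=5)
      g(j=4)
        g(j=3)
          g(j=2)
            g(j=1)
            -> return 1
            g(j=0)
            -> return 0
          -> return 1
          g(j=1)
          -> return 1
        -> return 2
        g(j=2) -> return 1  (same call as traced above)
      -> return 3
      g(j=3) -> return 2  (same call as traced above)
    -> return 5
    g(j=4) -> return 3  (same call as traced above)
  -> return 8
  g(j=5) -> return 5  (same call as traced above)
-> return 13

call_count is incremented once per call, so count the calls in each subtree. Let C(j) = number of calls made by g(j).
C(0) = C(1) = 1 (base case, no recursion); C(j) = 1 + C(j - 1) + C(j - 2) otherwise.
C(2) = 1 + C(1) + C(0) = 1 + 1 + 1 = 3
C(3) = 1 + C(2) + C(1) = 1 + 3 + 1 = 5
C(4) = 1 + C(3) + C(2) = 1 + 5 + 3 = 9
C(5) = 1 + C(4) + C(3) = 1 + 9 + 5 = 15
C(6) = 1 + C(5) + C(4) = 1 + 15 + 9 = 25
C(7) = 1 + C(6) + C(5) = 1 + 25 + 15 = 41
call_count = C(7) = 41

Final answer: 41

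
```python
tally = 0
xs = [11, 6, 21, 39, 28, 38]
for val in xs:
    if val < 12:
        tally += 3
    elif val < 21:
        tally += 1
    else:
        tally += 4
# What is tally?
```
Trace:
  tally=0
  tally=3, val=11
  tally=6, val=6
  tally=10, val=21
  tally=14, val=39
  tally=18, val=28
  tally=22, val=38

Final answer: 22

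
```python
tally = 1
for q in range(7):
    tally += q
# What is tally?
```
Trace:
  tally=1
  tally=1, q=0
  tally=2, q=1
  tally=4, q=2
  tally=7, q=3
  tally=11, q=4
  tally=16, q=5
  tally=22, q=6

Final answer: 22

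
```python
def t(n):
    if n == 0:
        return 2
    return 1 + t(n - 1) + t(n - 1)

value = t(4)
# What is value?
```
Call trace (a repeated sub-call is expanded the first time; later identical calls just restate its return value):
t(n=4)
  t(n=3)
    t(n=2)
      t(n=1)
        t(n=0)
        -> return 2
        t(n=0)
        -> return 2
      -> return 5
      t(n=1) -> return 5  (same call as traced above)
    -> return 11
    t(n=2) -> return 11  (same call as traced above)
  -> return 23
  t(n=3) -> return 23  (same call as traced above)
-> return 47

Final answer: 47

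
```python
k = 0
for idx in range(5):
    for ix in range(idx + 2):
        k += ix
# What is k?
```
Trace:
  k=0
  k=0, idx=0, ix=0
  k=1, idx=0, ix=1
  k=1, idx=1, ix=0
  k=2, idx=1, ix=1
  k=4, idx=1, ix=2
  k=4, idx=2, ix=0
  k=5, idx=2, ix=1
  k=7, idx=2, ix=2
  k=10, idx=2, ix=3
  k=10, idx=3, ix=0
  k=11, idx=3, ix=1
  k=13, idx=3, ix=2
  k=16, idx=3, ix=3
  k=20, idx=3, ix=4
  k=20, idx=4, ix=0
  k=21, idx=4, ix=1
  k=23, idx=4, ix=2
  k=26, idx=4, ix=3
  k=30, idx=4, ix=4
  k=35, idx=4, ix=5

Final answer: 35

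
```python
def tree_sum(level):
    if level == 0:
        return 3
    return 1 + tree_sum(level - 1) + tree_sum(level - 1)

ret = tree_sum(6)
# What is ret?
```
Call trace (a repeated sub-call is expanded the first time; later identical calls just restate its return value):
tree_sum(level=6)
  tree_sum(level=5)
    tree_sum(level=4)
      tree_sum(level=3)
        tree_sum(level=2)
          tree_sum(level=1)
            tree_sum(level=0)
            -> return 3
            tree_sum(level=0)
            -> return 3
          -> return 7
          tree_sum(level=1) -> return 7  (same call as traced above)
        -> return 15
        tree_sum(level=2) -> return 15  (same call as traced above)
      -> return 31
      tree_sum(level=3) -> return 31  (same call as traced above)
    -> return 63
    tree_sum(level=4) -> return 63  (same call as traced above)
  -> return 127
  tree_sum(level=5) -> return 127  (same call as traced above)
-> return 255

Final answer: 255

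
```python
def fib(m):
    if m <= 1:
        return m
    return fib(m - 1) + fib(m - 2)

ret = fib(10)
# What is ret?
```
Call trace (a repeated sub-call is expanded the first time; later identical calls just restate its return value):
fib(m=10)
  fib(m=9)
    fib(m=8)
      fib(m=7)
        fib(m=6)
          fib(m=5)
            fib(m=4)
              fib(m=3)
                fib(m=2)
                  fib(m=1)
                  -> return 1
                  fib(m=0)
                  -> return 0
                -> return 1
                fib(m=1)
                -> return 1
              -> return 2
              fib(m=2) -> return 1  (same call as traced above)
            -> return 3
            fib(m=3) -> return 2  (same call as traced above)
          -> return 5
          fib(m=4) -> return 3  (same call as traced above)
        -> return 8
        fib(m=5) -> return 5  (same call as traced above)
      -> return 13
      fib(m=6) -> return 8  (same call as traced above)
    -> return 21
    fib(m=7) -> return 13  (same call as traced above)
  -> return 34
  fib(m=8) -> return 21  (same call as traced above)
-> return 55

Final answer: 55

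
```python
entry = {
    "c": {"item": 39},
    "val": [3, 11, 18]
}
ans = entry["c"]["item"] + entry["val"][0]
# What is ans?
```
Trace:
  entry={'c': {'item': 39}, 'val': [3, 11, 18]}
  entry={'c': {'item': 39}, 'val': [3, 11, 18]}, ans=42

Final answer: 42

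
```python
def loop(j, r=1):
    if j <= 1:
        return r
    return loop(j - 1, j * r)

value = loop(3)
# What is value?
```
Call trace:
loop(j=3, r=1)
  loop(j=2, r=3)
    loop(j=1, r=6)
    -> return 6
  -> return 6
-> return 6

Final answer: 6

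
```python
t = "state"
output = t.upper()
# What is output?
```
Trace:
  t='state'
  t='state', output='STATE'

Final answer: 'STATE'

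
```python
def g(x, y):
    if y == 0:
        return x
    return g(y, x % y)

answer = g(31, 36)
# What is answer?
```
Call trace:
g(x=31, y=36)
  g(x=36, y=31)
    g(x=31, y=5)
      g(x=5, y=1)
        g(x=1, y=0)
        -> return 1
      -> return 1
    -> return 1
  -> return 1
-> return 1

Final answer: 1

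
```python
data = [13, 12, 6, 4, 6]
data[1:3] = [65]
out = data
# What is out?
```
Trace:
  data=[13, 12, 6, 4, 6]
  data=[13, 65, 4, 6]
  data=[13, 65, 4, 6], out=[13, 65, 4, 6]

Final answer: [13, 65, 4, 6]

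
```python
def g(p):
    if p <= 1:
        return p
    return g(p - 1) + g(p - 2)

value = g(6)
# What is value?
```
Call trace (a repeated sub-call is expanded the first time; later identical calls just restate its return value):
g(p=6)
  g(p=5)
    g(p=4)
      g(p=3)
        g(p=2)
          g(p=1)
          -> return 1
          g(p=0)
          -> return 0
        -> return 1
        g(p=1)
        -> return 1
      -> return 2
      g(p=2) -> return 1  (same call as traced above)
    -> return 3
    g(p=3) -> return 2  (same call as traced above)
  -> return 5
  g(p=4) -> return 3  (same call as traced above)
-> return 8

Final answer: 8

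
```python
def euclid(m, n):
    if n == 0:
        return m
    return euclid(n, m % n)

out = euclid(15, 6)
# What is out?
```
Call trace:
euclid(m=15, n=6)
  euclid(m=6, n=3)
    euclid(m=3, n=0)
    -> return 3
  -> return 3
-> return 3

Final answer: 3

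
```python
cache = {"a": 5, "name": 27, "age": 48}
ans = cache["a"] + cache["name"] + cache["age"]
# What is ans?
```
Trace:
  cache={'a': 5, 'name': 27, 'age': 48}
  cache={'a': 5, 'name': 27, 'age': 48}, ans=80

Final answer: 80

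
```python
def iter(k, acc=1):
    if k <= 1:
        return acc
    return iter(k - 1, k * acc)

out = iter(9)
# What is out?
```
Call trace:
iter(k=9, acc=1)
  iter(k=8, acc=9)
    iter(k=7, acc=72)
      iter(k=6, acc=504)
        iter(k=5, acc=3024)
          iter(k=4, acc=15120)
            iter(k=3, acc=60480)
              iter(k=2, acc=181440)
                iter(k=1, acc=362880)
                -> return 362880
              -> return 362880
            -> return 362880
          -> return 362880
        -> return 362880
      -> return 362880
    -> return 362880
  -> return 362880
-> return 362880

Final answer: 362880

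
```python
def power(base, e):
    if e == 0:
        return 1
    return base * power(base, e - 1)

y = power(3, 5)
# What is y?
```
Call trace:
power(base=3, e=5)
  power(base=3, e=4)
    power(base=3, e=3)
      power(base=3, e=2)
        power(base=3, e=1)
          power(base=3, e=0)
          -> return 1
        -> return 3
      -> return 9
    -> return 27
  -> return 81
-> return 243

Final answer: 243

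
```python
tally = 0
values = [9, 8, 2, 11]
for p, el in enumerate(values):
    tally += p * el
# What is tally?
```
Trace:
  tally=0
  tally=0, p=0, el=9
  tally=8, p=1, el=8
  tally=12, p=2, el=2
  tally=45, p=3, el=11

Final answer: 45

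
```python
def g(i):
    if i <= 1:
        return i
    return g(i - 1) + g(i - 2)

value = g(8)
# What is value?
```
Call trace (a repeated sub-call is expanded the first time; later identical calls just restate its return value):
g(i=8)
  g(i=7)
    g(i=6)
      g(i=5)
        g(i=4)
          g(i=3)
            g(i=2)
              g(i=1)
              -> return 1
              g(i=0)
              -> return 0
            -> return 1
            g(i=1)
            -> return 1
          -> return 2
          g(i=2) -> return 1  (same call as traced above)
        -> return 3
        g(i=3) -> return 2  (same call as traced above)
      -> return 5
      g(i=4) -> return 3  (same call as traced above)
    -> return 8
    g(i=5) -> return 5  (same call as traced above)
  -> return 13
  g(i=6) -> return 8  (same call as traced above)
-> return 21

Final answer: 21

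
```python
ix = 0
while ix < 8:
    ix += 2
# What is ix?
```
Trace:
  ix=0
  ix=2
  ix=4
  ix=6
  ix=8

Final answer: 8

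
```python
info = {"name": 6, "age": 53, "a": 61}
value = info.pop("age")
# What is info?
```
Trace:
  info={'name': 6, 'age': 53, 'a': 61}
  info={'name': 6, 'a': 61}, value=53

Final answer: {'name': 6, 'a': 61}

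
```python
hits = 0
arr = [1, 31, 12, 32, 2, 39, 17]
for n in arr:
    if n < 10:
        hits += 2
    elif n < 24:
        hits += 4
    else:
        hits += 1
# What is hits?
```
Trace:
  hits=0
  hits=2, n=1
  hits=3, n=31
  hits=7, n=12
  hits=8, n=32
  hits=10, n=2
  hits=11, n=39
  hits=15, n=17

Final answer: 15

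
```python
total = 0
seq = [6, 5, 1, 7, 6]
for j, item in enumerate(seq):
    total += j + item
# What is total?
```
Trace:
  total=0
  total=6, j=0, item=6
  total=12, j=1, item=5
  total=15, j=2, item=1
  total=25, j=3, item=7
  total=35, j=4, item=6

Final answer: 35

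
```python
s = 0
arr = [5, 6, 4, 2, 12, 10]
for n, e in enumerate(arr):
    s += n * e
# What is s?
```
Trace:
  s=0
  s=0, n=0, e=5
  s=6, n=1, e=6
  s=14, n=2, e=4
  s=20, n=3, e=2
  s=68, n=4, e=12
  s=118, n=5, e=10

Final answer: 118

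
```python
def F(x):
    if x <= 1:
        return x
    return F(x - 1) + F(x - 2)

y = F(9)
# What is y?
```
Call trace (a repeated sub-call is expanded the first time; later identical calls just restate its return value):
F(x=9)
  F(x=8)
    F(x=7)
      F(x=6)
        F(x=5)
          F(x=4)
            F(x=3)
              F(x=2)
                F(x=1)
                -> return 1
                F(x=0)
                -> return 0
              -> return 1
              F(x=1)
              -> return 1
            -> return 2
            F(x=2) -> return 1  (same call as traced above)
          -> return 3
          F(x=3) -> return 2  (same call as traced above)
        -> return 5
        F(x=4) -> return 3  (same call as traced above)
      -> return 8
      F(x=5) -> return 5  (same call as traced above)
    -> return 13
    F(x=6) -> return 8  (same call as traced above)
  -> return 21
  F(x=7) -> return 13  (same call as traced above)
-> return 34

Final answer: 34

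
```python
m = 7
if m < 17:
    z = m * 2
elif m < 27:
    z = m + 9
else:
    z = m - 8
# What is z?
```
Trace:
  m=7
  m=7, z=14

Final answer: 14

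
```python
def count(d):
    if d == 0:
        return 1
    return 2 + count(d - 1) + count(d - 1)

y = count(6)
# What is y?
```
Call trace (a repeated sub-call is expanded the first time; later identical calls just restate its return value):
count(d=6)
  count(d=5)
    count(d=4)
      count(d=3)
        count(d=2)
          count(d=1)
            count(d=0)
            -> return 1
            count(d=0)
            -> return 1
          -> return 4
          count(d=1) -> return 4  (same call as traced above)
        -> return 10
        count(d=2) -> return 10  (same call as traced above)
      -> return 22
      count(d=3) -> return 22  (same call as traced above)
    -> return 46
    count(d=4) -> return 46  (same call as traced above)
  -> return 94
  count(d=5) -> return 94  (same call as traced above)
-> return 190

Final answer: 190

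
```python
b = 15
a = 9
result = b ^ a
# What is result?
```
Trace:
  b=15
  b=15, a=9
  b=15, a=9, result=6

Final answer: 6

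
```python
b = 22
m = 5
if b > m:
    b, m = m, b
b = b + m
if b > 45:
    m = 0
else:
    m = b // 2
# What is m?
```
Trace:
  b=22
  b=22, m=5
  b=5, m=22
  b=27, m=22
  b=27, m=13

Final answer: 13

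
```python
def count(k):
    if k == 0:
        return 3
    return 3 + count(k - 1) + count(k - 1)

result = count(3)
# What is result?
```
Call trace (a repeated sub-call is expanded the first time; later identical calls just restate its return value):
count(k=3)
  count(k=2)
    count(k=1)
      count(k=0)
      -> return 3
      count(k=0)
      -> return 3
    -> return 9
    count(k=1) -> return 9  (same call as traced above)
  -> return 21
  count(k=2) -> return 21  (same call as traced above)
-> return 45

Final answer: 45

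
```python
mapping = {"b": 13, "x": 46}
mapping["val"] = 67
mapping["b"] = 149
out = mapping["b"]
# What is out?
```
Trace:
  mapping={'b': 13, 'x': 46}
  mapping={'b': 13, 'x': 46, 'val': 67}
  mapping={'b': 149, 'x': 46, 'val': 67}
  mapping={'b': 149, 'x': 46, 'val': 67}, out=149

Final answer: 149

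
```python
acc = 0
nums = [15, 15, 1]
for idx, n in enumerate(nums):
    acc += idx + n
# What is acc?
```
Trace:
  acc=0
  acc=15, idx=0, n=15
  acc=31, idx=1, n=15
  acc=34, idx=2, n=1

Final answer: 34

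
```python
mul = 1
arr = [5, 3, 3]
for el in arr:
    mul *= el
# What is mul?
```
Trace:
  mul=1
  mul=5, el=5
  mul=15, el=3
  mul=45, el=3

Final answer: 45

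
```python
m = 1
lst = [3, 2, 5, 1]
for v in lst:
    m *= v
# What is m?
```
Trace:
  m=1
  m=3, v=3
  m=6, v=2
  m=30, v=5
  m=30, v=1

Final answer: 30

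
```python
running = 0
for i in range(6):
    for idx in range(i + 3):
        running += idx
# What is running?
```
Trace:
  running=0
  running=0, i=0, idx=0
  running=1, i=0, idx=1
  running=3, i=0, idx=2
  running=3, i=1, idx=0
  running=4, i=1, idx=1
  running=6, i=1, idx=2
  running=9, i=1, idx=3
  running=9, i=2, idx=0
  running=10, i=2, idx=1
  running=12, i=2, idx=2
  running=15, i=2, idx=3
  running=19, i=2, idx=4
  running=19, i=3, idx=0
  running=20, i=3, idx=1
  running=22, i=3, idx=2
  running=25, i=3, idx=3
  running=29, i=3, idx=4
  running=34, i=3, idx=5
  running=34, i=4, idx=0
  running=35, i=4, idx=1
  running=37, i=4, idx=2
  running=40, i=4, idx=3
  running=44, i=4, idx=4
  running=49, i=4, idx=5
  running=55, i=4, idx=6
  running=55, i=5, idx=0
  running=56, i=5, idx=1
  running=58, i=5, idx=2
  running=61, i=5, idx=3
  running=65, i=5, idx=4
  running=70, i=5, idx=5
  running=76, i=5, idx=6
  running=83, i=5, idx=7

Final answer: 83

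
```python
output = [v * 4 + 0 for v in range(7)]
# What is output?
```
Trace:
  v=0
  v=1
  v=2
  v=3
  v=4
  v=5
  v=6
  output=[0, 4, 8, 12, 16, 20, 24]

Final answer: [0, 4, 8, 12, 16, 20, 24]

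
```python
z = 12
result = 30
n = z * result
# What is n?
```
Trace:
  z=12
  z=12, result=30
  z=12, result=30, n=360

Final answer: 360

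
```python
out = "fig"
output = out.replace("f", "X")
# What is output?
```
Trace:
  out='fig'
  out='fig', output='Xig'

Final answer: 'Xig'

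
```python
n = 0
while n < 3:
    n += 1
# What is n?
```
Trace:
  n=0
  n=1
  n=2
  n=3

Final answer: 3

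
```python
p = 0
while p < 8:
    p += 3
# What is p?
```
Trace:
  p=0
  p=3
  p=6
  p=9

Final answer: 9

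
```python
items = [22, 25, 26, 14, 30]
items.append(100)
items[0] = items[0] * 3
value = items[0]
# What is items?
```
Trace:
  items=[22, 25, 26, 14, 30]
  items=[22, 25, 26, 14, 30, 100]
  items=[66, 25, 26, 14, 30, 100]
  items=[66, 25, 26, 14, 30, 100], value=66

Final answer: [66, 25, 26, 14, 30, 100]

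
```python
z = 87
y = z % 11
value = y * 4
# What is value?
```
Trace:
  z=87
  z=87, y=10
  z=87, y=10, value=40

Final answer: 40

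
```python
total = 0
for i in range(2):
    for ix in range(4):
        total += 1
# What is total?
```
Trace:
  total=0
  total=1, i=0, ix=0
  total=2, i=0, ix=1
  total=3, i=0, ix=2
  total=4, i=0, ix=3
  total=5, i=1, ix=0
  total=6, i=1, ix=1
  total=7, i=1, ix=2
  total=8, i=1, ix=3

Final answer: 8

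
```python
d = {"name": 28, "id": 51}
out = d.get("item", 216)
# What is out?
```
Trace:
  d={'name': 28, 'id': 51}
  d={'name': 28, 'id': 51}, out=216

Final answer: 216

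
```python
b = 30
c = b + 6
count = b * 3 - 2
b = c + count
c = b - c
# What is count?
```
Trace:
  b=30
  b=30, c=36
  b=30, c=36, count=88
  b=124, c=36, count=88
  b=124, c=88, count=88

Final answer: 88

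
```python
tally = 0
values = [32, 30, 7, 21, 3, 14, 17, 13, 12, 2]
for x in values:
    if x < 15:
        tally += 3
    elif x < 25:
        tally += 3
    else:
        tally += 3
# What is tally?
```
Trace:
  tally=0
  tally=3, x=32
  tally=6, x=30
  tally=9, x=7
  tally=12, x=21
  tally=15, x=3
  tally=18, x=14
  tally=21, x=17
  tally=24, x=13
  tally=27, x=12
  tally=30, x=2

Final answer: 30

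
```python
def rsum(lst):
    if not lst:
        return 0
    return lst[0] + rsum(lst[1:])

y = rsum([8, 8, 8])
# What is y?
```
Call trace:
rsum(lst=[8, 8, 8])
  rsum(lst=[8, 8])
    rsum(lst=[8])
      rsum(lst=[])
      -> return 0
    -> return 8
  -> return 16
-> return 24

Final answer: 24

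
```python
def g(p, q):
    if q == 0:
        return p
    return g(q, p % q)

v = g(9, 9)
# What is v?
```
Call trace:
g(p=9, q=9)
  g(p=9, q=0)
  -> return 9
-> return 9

Final answer: 9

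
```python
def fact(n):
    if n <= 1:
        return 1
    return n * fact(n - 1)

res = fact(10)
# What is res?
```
Call trace:
fact(n=10)
  fact(n=9)
    fact(n=8)
      fact(n=7)
        fact(n=6)
          fact(n=5)
            fact(n=4)
              fact(n=3)
                fact(n=2)
                  fact(n=1)
                  -> return 1
                -> return 2
              -> return 6
            -> return 24
          -> return 120
        -> return 720
      -> return 5040
    -> return 40320
  -> return 362880
-> return 3628800

Final answer: 3628800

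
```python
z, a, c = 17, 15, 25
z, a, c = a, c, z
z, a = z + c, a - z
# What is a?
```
Trace:
  z=17, a=15, c=25
  z=15, a=25, c=17
  z=32, a=10, c=17

Final answer: 10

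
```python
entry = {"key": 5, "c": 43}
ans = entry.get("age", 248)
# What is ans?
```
Trace:
  entry={'key': 5, 'c': 43}
  entry={'key': 5, 'c': 43}, ans=248

Final answer: 248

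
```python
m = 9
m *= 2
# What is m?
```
Trace:
  m=9
  m=18

Final answer: 18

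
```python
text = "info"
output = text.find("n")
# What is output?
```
Trace:
  text='info'
  text='info', output=1

Final answer: 1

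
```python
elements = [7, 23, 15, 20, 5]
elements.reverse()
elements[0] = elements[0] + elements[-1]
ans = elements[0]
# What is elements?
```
Trace:
  elements=[7, 23, 15, 20, 5]
  elements=[5, 20, 15, 23, 7]
  elements=[12, 20, 15, 23, 7]
  elements=[12, 20, 15, 23, 7], ans=12

Final answer: [12, 20, 15, 23, 7]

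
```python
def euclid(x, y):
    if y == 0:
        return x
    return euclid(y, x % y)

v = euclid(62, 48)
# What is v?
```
Call trace:
euclid(x=62, y=48)
  euclid(x=48, y=14)
    euclid(x=14, y=6)
      euclid(x=6, y=2)
        euclid(x=2, y=0)
        -> return 2
      -> return 2
    -> return 2
  -> return 2
-> return 2

Final answer: 2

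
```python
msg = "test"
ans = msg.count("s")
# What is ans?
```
Trace:
  msg='test'
  msg='test', ans=1

Final answer: 1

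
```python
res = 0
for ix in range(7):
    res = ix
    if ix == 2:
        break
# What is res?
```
Trace:
  res=0
  res=0, ix=0
  res=1, ix=1
  res=2, ix=2

Final answer: 2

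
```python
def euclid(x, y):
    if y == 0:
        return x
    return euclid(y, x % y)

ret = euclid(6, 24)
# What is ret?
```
Call trace:
euclid(x=6, y=24)
  euclid(x=24, y=6)
    euclid(x=6, y=0)
    -> return 6
  -> return 6
-> return 6

Final answer: 6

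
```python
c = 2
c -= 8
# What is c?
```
Trace:
  c=2
  c=-6

Final answer: -6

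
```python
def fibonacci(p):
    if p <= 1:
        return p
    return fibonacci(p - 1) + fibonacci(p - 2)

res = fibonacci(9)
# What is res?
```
Call trace (a repeated sub-call is expanded the first time; later identical calls just restate its return value):
fibonacci(p=9)
  fibonacci(p=8)
    fibonacci(p=7)
      fibonacci(p=6)
        fibonacci(p=5)
          fibonacci(p=4)
            fibonacci(p=3)
              fibonacci(p=2)
                fibonacci(p=1)
                -> return 1
                fibonacci(p=0)
                -> return 0
              -> return 1
              fibonacci(p=1)
              -> return 1
            -> return 2
            fibonacci(p=2) -> return 1  (same call as traced above)
          -> return 3
          fibonacci(p=3) -> return 2  (same call as traced above)
        -> return 5
        fibonacci(p=4) -> return 3  (same call as traced above)
      -> return 8
      fibonacci(p=5) -> return 5  (same call as traced above)
    -> return 13
    fibonacci(p=6) -> return 8  (same call as traced above)
  -> return 21
  fibonacci(p=7) -> return 13  (same call as traced above)
-> return 34

Final answer: 34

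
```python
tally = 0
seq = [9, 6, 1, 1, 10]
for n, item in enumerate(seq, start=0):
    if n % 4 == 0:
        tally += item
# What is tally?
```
Trace:
  tally=0
  tally=9, n=0, item=9
  tally=9, n=1, item=6
  tally=9, n=2, item=1
  tally=9, n=3, item=1
  tally=19, n=4, item=10

Final answer: 19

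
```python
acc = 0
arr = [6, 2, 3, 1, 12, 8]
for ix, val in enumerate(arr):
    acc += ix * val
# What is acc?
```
Trace:
  acc=0
  acc=0, ix=0, val=6
  acc=2, ix=1, val=2
  acc=8, ix=2, val=3
  acc=11, ix=3, val=1
  acc=59, ix=4, val=12
  acc=99, ix=5, val=8

Final answer: 99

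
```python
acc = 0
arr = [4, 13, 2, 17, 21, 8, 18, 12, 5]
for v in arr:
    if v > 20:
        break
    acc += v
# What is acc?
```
Trace:
  acc=0
  acc=4, v=4
  acc=17, v=13
  acc=19, v=2
  acc=36, v=17
  acc=36, v=21

Final answer: 36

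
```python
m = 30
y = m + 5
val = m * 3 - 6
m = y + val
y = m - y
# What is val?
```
Trace:
  m=30
  m=30, y=35
  m=30, y=35, val=84
  m=119, y=35, val=84
  m=119, y=84, val=84

Final answer: 84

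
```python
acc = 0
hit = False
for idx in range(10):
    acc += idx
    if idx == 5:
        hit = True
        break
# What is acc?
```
Trace:
  acc=0
  acc=0, hit=False
  acc=0, hit=False, idx=0
  acc=1, hit=False, idx=1
  acc=3, hit=False, idx=2
  acc=6, hit=False, idx=3
  acc=10, hit=False, idx=4
  acc=15, hit=True, idx=5

Final answer: 15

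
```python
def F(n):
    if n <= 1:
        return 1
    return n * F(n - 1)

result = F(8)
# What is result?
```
Call trace:
F(n=8)
  F(n=7)
    F(n=6)
      F(n=5)
        F(n=4)
          F(n=3)
            F(n=2)
              F(n=1)
              -> return 1
            -> return 2
          -> return 6
        -> return 24
      -> return 120
    -> return 720
  -> return 5040
-> return 40320

Final answer: 40320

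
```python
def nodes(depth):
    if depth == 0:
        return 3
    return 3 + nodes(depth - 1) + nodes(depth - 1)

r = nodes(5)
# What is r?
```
Call trace (a repeated sub-call is expanded the first time; later identical calls just restate its return value):
nodes(depth=5)
  nodes(depth=4)
    nodes(depth=3)
      nodes(depth=2)
        nodes(depth=1)
          nodes(depth=0)
          -> return 3
          nodes(depth=0)
          -> return 3
        -> return 9
        nodes(depth=1) -> return 9  (same call as traced above)
      -> return 21
      nodes(depth=2) -> return 21  (same call as traced above)
    -> return 45
    nodes(depth=3) -> return 45  (same call as traced above)
  -> return 93
  nodes(depth=4) -> return 93  (same call as traced above)
-> return 189

Final answer: 189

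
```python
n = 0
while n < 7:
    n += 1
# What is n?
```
Trace:
  n=0
  n=1
  n=2
  n=3
  n=4
  n=5
  n=6
  n=7

Final answer: 7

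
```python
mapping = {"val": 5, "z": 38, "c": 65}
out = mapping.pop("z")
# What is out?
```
Trace:
  mapping={'val': 5, 'z': 38, 'c': 65}
  mapping={'val': 5, 'c': 65}, out=38

Final answer: 38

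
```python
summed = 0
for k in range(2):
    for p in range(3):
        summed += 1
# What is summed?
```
Trace:
  summed=0
  summed=1, k=0, p=0
  summed=2, k=0, p=1
  summed=3, k=0, p=2
  summed=4, k=1, p=0
  summed=5, k=1, p=1
  summed=6, k=1, p=2

Final answer: 6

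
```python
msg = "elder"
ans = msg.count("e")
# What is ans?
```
Trace:
  msg='elder'
  msg='elder', ans=2

Final answer: 2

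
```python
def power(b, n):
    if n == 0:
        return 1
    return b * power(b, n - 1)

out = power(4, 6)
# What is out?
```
Call trace:
power(b=4, n=6)
  power(b=4, n=5)
    power(b=4, n=4)
      power(b=4, n=3)
        power(b=4, n=2)
          power(b=4, n=1)
            power(b=4, n=0)
            -> return 1
          -> return 4
        -> return 16
      -> return 64
    -> return 256
  -> return 1024
-> return 4096

Final answer: 4096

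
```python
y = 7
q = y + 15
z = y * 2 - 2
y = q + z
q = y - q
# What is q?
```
Trace:
  y=7
  y=7, q=22
  y=7, q=22, z=12
  y=34, q=22, z=12
  y=34, q=12, z=12

Final answer: 12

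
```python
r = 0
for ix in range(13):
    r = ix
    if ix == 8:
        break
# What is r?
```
Trace:
  r=0
  r=0, ix=0
  r=1, ix=1
  r=2, ix=2
  r=3, ix=3
  r=4, ix=4
  r=5, ix=5
  r=6, ix=6
  r=7, ix=7
  r=8, ix=8

Final answer: 8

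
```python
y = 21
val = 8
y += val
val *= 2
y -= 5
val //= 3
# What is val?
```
Trace:
  y=21
  y=21, val=8
  y=29, val=8
  y=29, val=16
  y=24, val=16
  y=24, val=5

Final answer: 5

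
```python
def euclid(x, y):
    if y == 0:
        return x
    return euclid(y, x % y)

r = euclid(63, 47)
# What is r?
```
Call trace:
euclid(x=63, y=47)
  euclid(x=47, y=16)
    euclid(x=16, y=15)
      euclid(x=15, y=1)
        euclid(x=1, y=0)
        -> return 1
      -> return 1
    -> return 1
  -> return 1
-> return 1

Final answer: 1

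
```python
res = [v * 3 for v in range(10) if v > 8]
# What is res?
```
Trace:
  v=0
  v=1
  v=2
  v=3
  v=4
  v=5
  v=6
  v=7
  v=8
  v=9
  res=[27]

Final answer: [27]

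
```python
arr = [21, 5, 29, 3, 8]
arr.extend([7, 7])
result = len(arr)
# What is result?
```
Trace:
  arr=[21, 5, 29, 3, 8]
  arr=[21, 5, 29, 3, 8, 7, 7]
  arr=[21, 5, 29, 3, 8, 7, 7], result=7

Final answer: 7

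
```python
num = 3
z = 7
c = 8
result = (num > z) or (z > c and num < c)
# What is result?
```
Trace:
  num=3
  num=3, z=7
  num=3, z=7, c=8
  num=3, z=7, c=8, result=False

Final answer: False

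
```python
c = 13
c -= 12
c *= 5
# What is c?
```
Trace:
  c=13
  c=1
  c=5

Final answer: 5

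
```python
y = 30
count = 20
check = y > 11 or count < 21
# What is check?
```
Trace:
  y=30
  y=30, count=20
  y=30, count=20, check=True

Final answer: True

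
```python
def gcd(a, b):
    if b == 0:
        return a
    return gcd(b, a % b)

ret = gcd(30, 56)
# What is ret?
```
Call trace:
gcd(a=30, b=56)
  gcd(a=56, b=30)
    gcd(a=30, b=26)
      gcd(a=26, b=4)
        gcd(a=4, b=2)
          gcd(a=2, b=0)
          -> return 2
        -> return 2
      -> return 2
    -> return 2
  -> return 2
-> return 2

Final answer: 2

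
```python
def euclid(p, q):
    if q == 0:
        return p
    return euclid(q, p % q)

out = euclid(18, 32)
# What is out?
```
Call trace:
euclid(p=18, q=32)
  euclid(p=32, q=18)
    euclid(p=18, q=14)
      euclid(p=14, q=4)
        euclid(p=4, q=2)
          euclid(p=2, q=0)
          -> return 2
        -> return 2
      -> return 2
    -> return 2
  -> return 2
-> return 2

Final answer: 2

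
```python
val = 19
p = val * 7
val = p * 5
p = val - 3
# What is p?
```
Trace:
  val=19
  val=19, p=133
  val=665, p=133
  val=665, p=662

Final answer: 662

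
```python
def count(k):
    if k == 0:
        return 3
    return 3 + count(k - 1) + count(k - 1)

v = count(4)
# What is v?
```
Call trace (a repeated sub-call is expanded the first time; later identical calls just restate its return value):
count(k=4)
  count(k=3)
    count(k=2)
      count(k=1)
        count(k=0)
        -> return 3
        count(k=0)
        -> return 3
      -> return 9
      count(k=1) -> return 9  (same call as traced above)
    -> return 21
    count(k=2) -> return 21  (same call as traced above)
  -> return 45
  count(k=3) -> return 45  (same call as traced above)
-> return 93

Final answer: 93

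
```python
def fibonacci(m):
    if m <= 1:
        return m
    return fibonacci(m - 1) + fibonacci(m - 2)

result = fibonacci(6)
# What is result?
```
Call trace (a repeated sub-call is expanded the first time; later identical calls just restate its return value):
fibonacci(m=6)
  fibonacci(m=5)
    fibonacci(m=4)
      fibonacci(m=3)
        fibonacci(m=2)
          fibonacci(m=1)
          -> return 1
          fibonacci(m=0)
          -> return 0
        -> return 1
        fibonacci(m=1)
        -> return 1
      -> return 2
      fibonacci(m=2) -> return 1  (same call as traced above)
    -> return 3
    fibonacci(m=3) -> return 2  (same call as traced above)
  -> return 5
  fibonacci(m=4) -> return 3  (same call as traced above)
-> return 8

Final answer: 8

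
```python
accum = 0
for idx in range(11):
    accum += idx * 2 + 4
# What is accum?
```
Trace:
  accum=0
  accum=4, idx=0
  accum=10, idx=1
  accum=18, idx=2
  accum=28, idx=3
  accum=40, idx=4
  accum=54, idx=5
  accum=70, idx=6
  accum=88, idx=7
  accum=108, idx=8
  accum=130, idx=9
  accum=154, idx=10

Final answer: 154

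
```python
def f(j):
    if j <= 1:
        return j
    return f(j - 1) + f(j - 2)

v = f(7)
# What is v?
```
Call trace (a repeated sub-call is expanded the first time; later identical calls just restate its return value):
f(j=7)
  f(j=6)
    f(j=5)
      f(j=4)
        f(j=3)
          f(j=2)
            f(j=1)
            -> return 1
            f(j=0)
            -> return 0
          -> return 1
          f(j=1)
          -> return 1
        -> return 2
        f(j=2) -> return 1  (same call as traced above)
      -> return 3
      f(j=3) -> return 2  (same call as traced above)
    -> return 5
    f(j=4) -> return 3  (same call as traced above)
  -> return 8
  f(j=5) -> return 5  (same call as traced above)
-> return 13

Final answer: 13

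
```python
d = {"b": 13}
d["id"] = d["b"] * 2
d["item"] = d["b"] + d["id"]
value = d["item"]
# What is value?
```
Trace:
  d={'b': 13}
  d={'b': 13, 'id': 26}
  d={'b': 13, 'id': 26, 'item': 39}
  d={'b': 13, 'id': 26, 'item': 39}, value=39

Final answer: 39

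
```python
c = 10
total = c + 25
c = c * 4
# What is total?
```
Trace:
  c=10
  c=10, total=35
  c=40, total=35

Final answer: 35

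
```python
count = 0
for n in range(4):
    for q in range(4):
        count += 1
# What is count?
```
Trace:
  count=0
  count=1, n=0, q=0
  count=2, n=0, q=1
  count=3, n=0, q=2
  count=4, n=0, q=3
  count=5, n=1, q=0
  count=6, n=1, q=1
  count=7, n=1, q=2
  count=8, n=1, q=3
  count=9, n=2, q=0
  count=10, n=2, q=1
  count=11, n=2, q=2
  count=12, n=2, q=3
  count=13, n=3, q=0
  count=14, n=3, q=1
  count=15, n=3, q=2
  count=16, n=3, q=3

Final answer: 16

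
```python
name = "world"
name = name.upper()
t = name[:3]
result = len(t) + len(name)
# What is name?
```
Trace:
  name='world'
  name='WORLD'
  name='WORLD', t='WOR'
  name='WORLD', t='WOR', result=8

Final answer: 'WORLD'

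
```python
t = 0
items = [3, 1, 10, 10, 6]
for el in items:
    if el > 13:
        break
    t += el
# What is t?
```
Trace:
  t=0
  t=3, el=3
  t=4, el=1
  t=14, el=10
  t=24, el=10
  t=30, el=6

Final answer: 30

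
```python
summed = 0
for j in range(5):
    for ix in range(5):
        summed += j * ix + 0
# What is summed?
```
Trace:
  summed=0
  summed=0, j=0, ix=0
  summed=0, j=0, ix=1
  summed=0, j=0, ix=2
  summed=0, j=0, ix=3
  summed=0, j=0, ix=4
  summed=0, j=1, ix=0
  summed=1, j=1, ix=1
  summed=3, j=1, ix=2
  summed=6, j=1, ix=3
  summed=10, j=1, ix=4
  summed=10, j=2, ix=0
  summed=12, j=2, ix=1
  summed=16, j=2, ix=2
  summed=22, j=2, ix=3
  summed=30, j=2, ix=4
  summed=30, j=3, ix=0
  summed=33, j=3, ix=1
  summed=39, j=3, ix=2
  summed=48, j=3, ix=3
  summed=60, j=3, ix=4
  summed=60, j=4, ix=0
  summed=64, j=4, ix=1
  summed=72, j=4, ix=2
  summed=84, j=4, ix=3
  summed=100, j=4, ix=4

Final answer: 100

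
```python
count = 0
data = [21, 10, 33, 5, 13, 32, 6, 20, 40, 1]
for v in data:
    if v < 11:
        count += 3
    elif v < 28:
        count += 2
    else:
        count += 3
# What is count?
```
Trace:
  count=0
  count=2, v=21
  count=5, v=10
  count=8, v=33
  count=11, v=5
  count=13, v=13
  count=16, v=32
  count=19, v=6
  count=21, v=20
  count=24, v=40
  count=27, v=1

Final answer: 27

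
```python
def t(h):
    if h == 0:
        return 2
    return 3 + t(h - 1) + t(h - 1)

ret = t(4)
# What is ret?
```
Call trace (a repeated sub-call is expanded the first time; later identical calls just restate its return value):
t(h=4)
  t(h=3)
    t(h=2)
      t(h=1)
        t(h=0)
        -> return 2
        t(h=0)
        -> return 2
      -> return 7
      t(h=1) -> return 7  (same call as traced above)
    -> return 17
    t(h=2) -> return 17  (same call as traced above)
  -> return 37
  t(h=3) -> return 37  (same call as traced above)
-> return 77

Final answer: 77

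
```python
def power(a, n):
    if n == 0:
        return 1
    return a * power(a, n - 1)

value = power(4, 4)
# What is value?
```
Call trace:
power(a=4, n=4)
  power(a=4, n=3)
    power(a=4, n=2)
      power(a=4, n=1)
        power(a=4, n=0)
        -> return 1
      -> return 4
    -> return 16
  -> return 64
-> return 256

Final answer: 256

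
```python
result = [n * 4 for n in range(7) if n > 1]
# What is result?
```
Trace:
  n=0
  n=1
  n=2
  n=3
  n=4
  n=5
  n=6
  result=[8, 12, 16, 20, 24]

Final answer: [8, 12, 16, 20, 24]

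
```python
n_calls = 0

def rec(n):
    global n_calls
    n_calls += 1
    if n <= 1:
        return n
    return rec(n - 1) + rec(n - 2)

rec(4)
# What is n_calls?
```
Call trace (a repeated sub-call is expanded the first time; later identical calls just restate its return value):
rec(n=4)
  rec(n=3)
    rec(n=2)
      rec(n=1)
      -> return 1
      rec(n=0)
      -> return 0
    -> return 1
    rec(n=1)
    -> return 1
  -> return 2
  rec(n=2) -> return 1  (same call as traced above)
-> return 3

n_calls is incremented once per call, so count the calls in each subtree. Let C(n) = number of calls made by rec(n).
C(0) = C(1) = 1 (base case, no recursion); C(n) = 1 + C(n - 1) + C(n - 2) otherwise.
C(2) = 1 + C(1) + C(0) = 1 + 1 + 1 = 3
C(3) = 1 + C(2) + C(1) = 1 + 3 + 1 = 5
C(4) = 1 + C(3) + C(2) = 1 + 5 + 3 = 9
n_calls = C(4) = 9

Final answer: 9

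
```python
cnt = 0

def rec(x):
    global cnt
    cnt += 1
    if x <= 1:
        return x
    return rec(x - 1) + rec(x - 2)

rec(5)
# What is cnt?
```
Call trace (a repeated sub-call is expanded the first time; later identical calls just restate its return value):
rec(x=5)
  rec(x=4)
    rec(x=3)
      rec(x=2)
        rec(x=1)
        -> return 1
        rec(x=0)
        -> return 0
      -> return 1
      rec(x=1)
      -> return 1
    -> return 2
    rec(x=2) -> return 1  (same call as traced above)
  -> return 3
  rec(x=3) -> return 2  (same call as traced above)
-> return 5

cnt is incremented once per call, so count the calls in each subtree. Let C(x) = number of calls made by rec(x).
C(0) = C(1) = 1 (base case, no recursion); C(x) = 1 + C(x - 1) + C(x - 2) otherwise.
C(2) = 1 + C(1) + C(0) = 1 + 1 + 1 = 3
C(3) = 1 + C(2) + C(1) = 1 + 3 + 1 = 5
C(4) = 1 + C(3) + C(2) = 1 + 5 + 3 = 9
C(5) = 1 + C(4) + C(3) = 1 + 9 + 5 = 15
cnt = C(5) = 15

Final answer: 15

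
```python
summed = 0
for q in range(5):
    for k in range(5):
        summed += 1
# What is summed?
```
Trace:
  summed=0
  summed=1, q=0, k=0
  summed=2, q=0, k=1
  summed=3, q=0, k=2
  summed=4, q=0, k=3
  summed=5, q=0, k=4
  summed=6, q=1, k=0
  summed=7, q=1, k=1
  summed=8, q=1, k=2
  summed=9, q=1, k=3
  summed=10, q=1, k=4
  summed=11, q=2, k=0
  summed=12, q=2, k=1
  summed=13, q=2, k=2
  summed=14, q=2, k=3
  summed=15, q=2, k=4
  summed=16, q=3, k=0
  summed=17, q=3, k=1
  summed=18, q=3, k=2
  summed=19, q=3, k=3
  summed=20, q=3, k=4
  summed=21, q=4, k=0
  summed=22, q=4, k=1
  summed=23, q=4, k=2
  summed=24, q=4, k=3
  summed=25, q=4, k=4

Final answer: 25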